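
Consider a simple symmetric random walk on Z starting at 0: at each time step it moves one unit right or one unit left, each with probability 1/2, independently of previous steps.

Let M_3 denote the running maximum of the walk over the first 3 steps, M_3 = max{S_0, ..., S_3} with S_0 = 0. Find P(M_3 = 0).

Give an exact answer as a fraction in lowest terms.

Answer: 3/8

Derivation:
Let M_3 = max(S_0,...,S_3). Use the reflection principle: for j ≥ 1, #{paths with M_3 ≥ j} = #{S_3 ≥ j} + #{S_3 ≥ j+1}.
P(M_3 ≥ 0) = 1 since S_0 = 0, so #{M_3 ≥ 0} = 8.
#{M_3 ≥ 1} = #{S_3 ≥ 1} + #{S_3 ≥ 2} = 4 + 1 = 5.
#{M_3 = 0} = 8 - 5 = 3.
P(M_3 = 0) = 3/8 = 3/8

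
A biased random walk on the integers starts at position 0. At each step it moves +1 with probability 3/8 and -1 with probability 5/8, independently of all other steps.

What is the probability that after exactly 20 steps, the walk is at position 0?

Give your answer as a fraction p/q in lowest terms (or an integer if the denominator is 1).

Answer: 26634904892578125/288230376151711744

Derivation:
To be at 0 after 20 steps: need exactly 10 steps of +1 and 10 of -1.
Number of such sequences: C(20,10) = 184756
Each has probability (3/8)^10 · (5/8)^10 = 576650390625/1152921504606846976
P = 184756 · 576650390625/1152921504606846976 = 26634904892578125/288230376151711744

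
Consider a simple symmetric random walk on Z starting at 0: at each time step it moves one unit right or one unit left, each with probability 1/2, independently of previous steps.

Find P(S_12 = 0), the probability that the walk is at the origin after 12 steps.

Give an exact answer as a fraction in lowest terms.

To return to 0 after 12 steps: need exactly 6 steps of +1 and 6 of -1.
Favorable paths: C(12,6) = 924
Total paths: 2^12 = 4096
P = 924/4096 = 231/1024

Answer: 231/1024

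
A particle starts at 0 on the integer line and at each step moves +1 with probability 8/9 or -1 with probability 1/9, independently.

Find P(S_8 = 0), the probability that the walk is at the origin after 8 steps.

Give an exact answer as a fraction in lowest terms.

To be at 0 after 8 steps: need exactly 4 steps of +1 and 4 of -1.
Number of such sequences: C(8,4) = 70
Each has probability (8/9)^4 · (1/9)^4 = 4096/43046721
P = 70 · 4096/43046721 = 286720/43046721

Answer: 286720/43046721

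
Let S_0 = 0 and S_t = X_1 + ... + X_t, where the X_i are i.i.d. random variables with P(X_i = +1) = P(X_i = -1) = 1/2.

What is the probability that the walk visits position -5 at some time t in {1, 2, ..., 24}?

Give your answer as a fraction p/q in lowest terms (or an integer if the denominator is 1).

Count via complement. Let g(t,s) = #length-t paths at position s with S_1..S_t all ≠ -5.
g(t,s) = g(t-1,s-1) + g(t-1,s+1) for s ≠ -5; g(t,-5) = 0.
t=0: g(0,0)=1
t=1: g(1,-1)=1 g(1,1)=1
t=2: g(2,-2)=1 g(2,0)=2 g(2,2)=1
t=3: g(3,-3)=1 g(3,-1)=3 g(3,1)=3 g(3,3)=1
t=4: g(4,-4)=1 g(4,-2)=4 g(4,0)=6 g(4,2)=4 g(4,4)=1
t=5: g(5,-3)=5 g(5,-1)=10 g(5,1)=10 g(5,3)=5 g(5,5)=1
t=6: g(6,-4)=5 g(6,-2)=15 g(6,0)=20 g(6,2)=15 g(6,4)=6 g(6,6)=1
t=7: g(7,-3)=20 g(7,-1)=35 g(7,1)=35 g(7,3)=21 g(7,5)=7 g(7,7)=1
t=8: g(8,-4)=20 g(8,-2)=55 g(8,0)=70 g(8,2)=56 g(8,4)=28 g(8,6)=8 g(8,8)=1
t=9: g(9,-3)=75 g(9,-1)=125 g(9,1)=126 g(9,3)=84 g(9,5)=36 g(9,7)=9 g(9,9)=1
t=10: g(10,-4)=75 g(10,-2)=200 g(10,0)=251 g(10,2)=210 g(10,4)=120 g(10,6)=45 g(10,8)=10 g(10,10)=1
t=11: g(11,-3)=275 g(11,-1)=451 g(11,1)=461 g(11,3)=330 g(11,5)=165 g(11,7)=55 g(11,9)=11 g(11,11)=1
t=12: g(12,-4)=275 g(12,-2)=726 g(12,0)=912 g(12,2)=791 g(12,4)=495 g(12,6)=220 g(12,8)=66 g(12,10)=12 g(12,12)=1
t=13: g(13,-3)=1001 g(13,-1)=1638 g(13,1)=1703 g(13,3)=1286 g(13,5)=715 g(13,7)=286 g(13,9)=78 g(13,11)=13 g(13,13)=1
t=14: g(14,-4)=1001 g(14,-2)=2639 g(14,0)=3341 g(14,2)=2989 g(14,4)=2001 g(14,6)=1001 g(14,8)=364 g(14,10)=91 g(14,12)=14 g(14,14)=1
t=15: g(15,-3)=3640 g(15,-1)=5980 g(15,1)=6330 g(15,3)=4990 g(15,5)=3002 g(15,7)=1365 g(15,9)=455 g(15,11)=105 g(15,13)=15 g(15,15)=1
t=16: g(16,-4)=3640 g(16,-2)=9620 g(16,0)=12310 g(16,2)=11320 g(16,4)=7992 g(16,6)=4367 g(16,8)=1820 g(16,10)=560 g(16,12)=120 g(16,14)=16 g(16,16)=1
t=17: g(17,-3)=13260 g(17,-1)=21930 g(17,1)=23630 g(17,3)=19312 g(17,5)=12359 g(17,7)=6187 g(17,9)=2380 g(17,11)=680 g(17,13)=136 g(17,15)=17 g(17,17)=1
t=18: g(18,-4)=13260 g(18,-2)=35190 g(18,0)=45560 g(18,2)=42942 g(18,4)=31671 g(18,6)=18546 g(18,8)=8567 g(18,10)=3060 g(18,12)=816 g(18,14)=153 g(18,16)=18 g(18,18)=1
t=19: g(19,-3)=48450 g(19,-1)=80750 g(19,1)=88502 g(19,3)=74613 g(19,5)=50217 g(19,7)=27113 g(19,9)=11627 g(19,11)=3876 g(19,13)=969 g(19,15)=171 g(19,17)=19 g(19,19)=1
t=20: g(20,-4)=48450 g(20,-2)=129200 g(20,0)=169252 g(20,2)=163115 g(20,4)=124830 g(20,6)=77330 g(20,8)=38740 g(20,10)=15503 g(20,12)=4845 g(20,14)=1140 g(20,16)=190 g(20,18)=20 g(20,20)=1
t=21: g(21,-3)=177650 g(21,-1)=298452 g(21,1)=332367 g(21,3)=287945 g(21,5)=202160 g(21,7)=116070 g(21,9)=54243 g(21,11)=20348 g(21,13)=5985 g(21,15)=1330 g(21,17)=210 g(21,19)=21 g(21,21)=1
t=22: g(22,-4)=177650 g(22,-2)=476102 g(22,0)=630819 g(22,2)=620312 g(22,4)=490105 g(22,6)=318230 g(22,8)=170313 g(22,10)=74591 g(22,12)=26333 g(22,14)=7315 g(22,16)=1540 g(22,18)=231 g(22,20)=22 g(22,22)=1
t=23: g(23,-3)=653752 g(23,-1)=1106921 g(23,1)=1251131 g(23,3)=1110417 g(23,5)=808335 g(23,7)=488543 g(23,9)=244904 g(23,11)=100924 g(23,13)=33648 g(23,15)=8855 g(23,17)=1771 g(23,19)=253 g(23,21)=23 g(23,23)=1
t=24: g(24,-4)=653752 g(24,-2)=1760673 g(24,0)=2358052 g(24,2)=2361548 g(24,4)=1918752 g(24,6)=1296878 g(24,8)=733447 g(24,10)=345828 g(24,12)=134572 g(24,14)=42503 g(24,16)=10626 g(24,18)=2024 g(24,20)=276 g(24,22)=24 g(24,24)=1
Paths never hitting -5: Σ_s g(24,s) = 11618956
Paths hitting -5: 2^24 - 11618956 = 5158260
P = 5158260/16777216 = 1289565/4194304

Answer: 1289565/4194304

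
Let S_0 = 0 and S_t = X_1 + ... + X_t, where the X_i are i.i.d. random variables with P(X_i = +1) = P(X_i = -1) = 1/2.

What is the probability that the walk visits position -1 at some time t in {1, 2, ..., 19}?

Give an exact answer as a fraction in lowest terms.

Count via complement. Let g(t,s) = #length-t paths at position s with S_1..S_t all ≠ -1.
g(t,s) = g(t-1,s-1) + g(t-1,s+1) for s ≠ -1; g(t,-1) = 0.
t=0: g(0,0)=1
t=1: g(1,1)=1
t=2: g(2,0)=1 g(2,2)=1
t=3: g(3,1)=2 g(3,3)=1
t=4: g(4,0)=2 g(4,2)=3 g(4,4)=1
t=5: g(5,1)=5 g(5,3)=4 g(5,5)=1
t=6: g(6,0)=5 g(6,2)=9 g(6,4)=5 g(6,6)=1
t=7: g(7,1)=14 g(7,3)=14 g(7,5)=6 g(7,7)=1
t=8: g(8,0)=14 g(8,2)=28 g(8,4)=20 g(8,6)=7 g(8,8)=1
t=9: g(9,1)=42 g(9,3)=48 g(9,5)=27 g(9,7)=8 g(9,9)=1
t=10: g(10,0)=42 g(10,2)=90 g(10,4)=75 g(10,6)=35 g(10,8)=9 g(10,10)=1
t=11: g(11,1)=132 g(11,3)=165 g(11,5)=110 g(11,7)=44 g(11,9)=10 g(11,11)=1
t=12: g(12,0)=132 g(12,2)=297 g(12,4)=275 g(12,6)=154 g(12,8)=54 g(12,10)=11 g(12,12)=1
t=13: g(13,1)=429 g(13,3)=572 g(13,5)=429 g(13,7)=208 g(13,9)=65 g(13,11)=12 g(13,13)=1
t=14: g(14,0)=429 g(14,2)=1001 g(14,4)=1001 g(14,6)=637 g(14,8)=273 g(14,10)=77 g(14,12)=13 g(14,14)=1
t=15: g(15,1)=1430 g(15,3)=2002 g(15,5)=1638 g(15,7)=910 g(15,9)=350 g(15,11)=90 g(15,13)=14 g(15,15)=1
t=16: g(16,0)=1430 g(16,2)=3432 g(16,4)=3640 g(16,6)=2548 g(16,8)=1260 g(16,10)=440 g(16,12)=104 g(16,14)=15 g(16,16)=1
t=17: g(17,1)=4862 g(17,3)=7072 g(17,5)=6188 g(17,7)=3808 g(17,9)=1700 g(17,11)=544 g(17,13)=119 g(17,15)=16 g(17,17)=1
t=18: g(18,0)=4862 g(18,2)=11934 g(18,4)=13260 g(18,6)=9996 g(18,8)=5508 g(18,10)=2244 g(18,12)=663 g(18,14)=135 g(18,16)=17 g(18,18)=1
t=19: g(19,1)=16796 g(19,3)=25194 g(19,5)=23256 g(19,7)=15504 g(19,9)=7752 g(19,11)=2907 g(19,13)=798 g(19,15)=152 g(19,17)=18 g(19,19)=1
Paths never hitting -1: Σ_s g(19,s) = 92378
Paths hitting -1: 2^19 - 92378 = 431910
P = 431910/524288 = 215955/262144

Answer: 215955/262144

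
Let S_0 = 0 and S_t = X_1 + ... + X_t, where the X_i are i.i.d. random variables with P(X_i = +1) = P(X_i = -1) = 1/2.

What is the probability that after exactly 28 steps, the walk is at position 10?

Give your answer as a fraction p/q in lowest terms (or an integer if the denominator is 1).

To reach position 10 after 28 steps: need 19 steps of +1 and 9 of -1.
Favorable paths: C(28,19) = 6906900
Total paths: 2^28 = 268435456
P = 6906900/268435456 = 1726725/67108864

Answer: 1726725/67108864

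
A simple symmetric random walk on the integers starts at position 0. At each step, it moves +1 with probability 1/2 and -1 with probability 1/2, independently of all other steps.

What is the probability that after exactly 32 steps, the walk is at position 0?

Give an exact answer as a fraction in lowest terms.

Answer: 300540195/2147483648

Derivation:
To return to 0 after 32 steps: need exactly 16 steps of +1 and 16 of -1.
Favorable paths: C(32,16) = 601080390
Total paths: 2^32 = 4294967296
P = 601080390/4294967296 = 300540195/2147483648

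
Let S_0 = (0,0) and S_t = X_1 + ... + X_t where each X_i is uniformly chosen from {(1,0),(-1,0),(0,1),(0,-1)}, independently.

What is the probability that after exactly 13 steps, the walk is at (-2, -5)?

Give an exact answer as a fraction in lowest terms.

Let h be the number of horizontal steps (so 13-h are vertical). To end at (-2,-5) need (h-2)/2 right-steps and ((13-h)-5)/2 up-steps.
Sum over h with 2 ≤ h ≤ 8, h ≡ 0 (mod 2), 13-h ≡ 1 (mod 2):
h=2: C(13,2)·C(2,0)·C(11,3) = 78·1·165 = 12870
h=4: C(13,4)·C(4,1)·C(9,2) = 715·4·36 = 102960
h=6: C(13,6)·C(6,2)·C(7,1) = 1716·15·7 = 180180
h=8: C(13,8)·C(8,3)·C(5,0) = 1287·56·1 = 72072
Total favorable: 368082
Total paths: 4^13 = 67108864
P = 368082/67108864 = 184041/33554432

Answer: 184041/33554432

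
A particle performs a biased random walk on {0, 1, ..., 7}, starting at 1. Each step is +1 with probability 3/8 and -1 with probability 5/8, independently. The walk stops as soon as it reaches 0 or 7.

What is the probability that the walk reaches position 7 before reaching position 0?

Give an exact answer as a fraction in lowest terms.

Answer: 729/37969

Derivation:
Biased walk: p = 3/8, q = 5/8, r = q/p = 5/3
Gambler's ruin: P(hit 7 before 0 | start at 1) = (1 - r^a)/(1 - r^N)
r^1 = 5/3; r^7 = 78125/2187
P = (1 - 5/3) / (1 - 78125/2187) = -2/3 / -75938/2187 = 729/37969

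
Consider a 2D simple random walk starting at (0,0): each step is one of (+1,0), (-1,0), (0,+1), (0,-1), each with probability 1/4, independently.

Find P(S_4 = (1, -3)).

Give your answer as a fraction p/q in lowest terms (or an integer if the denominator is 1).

Answer: 1/64

Derivation:
Let h be the number of horizontal steps (so 4-h are vertical). To end at (1,-3) need (h+1)/2 right-steps and ((4-h)-3)/2 up-steps.
Sum over h with 1 ≤ h ≤ 1, h ≡ 1 (mod 2), 4-h ≡ 1 (mod 2):
h=1: C(4,1)·C(1,1)·C(3,0) = 4·1·1 = 4
Total favorable: 4
Total paths: 4^4 = 256
P = 4/256 = 1/64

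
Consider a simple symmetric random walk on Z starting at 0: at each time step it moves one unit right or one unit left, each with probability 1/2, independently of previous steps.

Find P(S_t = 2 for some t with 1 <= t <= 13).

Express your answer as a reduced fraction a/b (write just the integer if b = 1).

Answer: 595/1024

Derivation:
Count via complement. Let g(t,s) = #length-t paths at position s with S_1..S_t all ≠ 2.
g(t,s) = g(t-1,s-1) + g(t-1,s+1) for s ≠ 2; g(t,2) = 0.
t=0: g(0,0)=1
t=1: g(1,-1)=1 g(1,1)=1
t=2: g(2,-2)=1 g(2,0)=2
t=3: g(3,-3)=1 g(3,-1)=3 g(3,1)=2
t=4: g(4,-4)=1 g(4,-2)=4 g(4,0)=5
t=5: g(5,-5)=1 g(5,-3)=5 g(5,-1)=9 g(5,1)=5
t=6: g(6,-6)=1 g(6,-4)=6 g(6,-2)=14 g(6,0)=14
t=7: g(7,-7)=1 g(7,-5)=7 g(7,-3)=20 g(7,-1)=28 g(7,1)=14
t=8: g(8,-8)=1 g(8,-6)=8 g(8,-4)=27 g(8,-2)=48 g(8,0)=42
t=9: g(9,-9)=1 g(9,-7)=9 g(9,-5)=35 g(9,-3)=75 g(9,-1)=90 g(9,1)=42
t=10: g(10,-10)=1 g(10,-8)=10 g(10,-6)=44 g(10,-4)=110 g(10,-2)=165 g(10,0)=132
t=11: g(11,-11)=1 g(11,-9)=11 g(11,-7)=54 g(11,-5)=154 g(11,-3)=275 g(11,-1)=297 g(11,1)=132
t=12: g(12,-12)=1 g(12,-10)=12 g(12,-8)=65 g(12,-6)=208 g(12,-4)=429 g(12,-2)=572 g(12,0)=429
t=13: g(13,-13)=1 g(13,-11)=13 g(13,-9)=77 g(13,-7)=273 g(13,-5)=637 g(13,-3)=1001 g(13,-1)=1001 g(13,1)=429
Paths never hitting 2: Σ_s g(13,s) = 3432
Paths hitting 2: 2^13 - 3432 = 4760
P = 4760/8192 = 595/1024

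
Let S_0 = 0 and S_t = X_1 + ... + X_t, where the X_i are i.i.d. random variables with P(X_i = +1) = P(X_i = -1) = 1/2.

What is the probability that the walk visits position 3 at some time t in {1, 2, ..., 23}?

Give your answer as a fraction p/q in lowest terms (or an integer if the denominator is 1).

Answer: 2270193/4194304

Derivation:
Count via complement. Let g(t,s) = #length-t paths at position s with S_1..S_t all ≠ 3.
g(t,s) = g(t-1,s-1) + g(t-1,s+1) for s ≠ 3; g(t,3) = 0.
t=0: g(0,0)=1
t=1: g(1,-1)=1 g(1,1)=1
t=2: g(2,-2)=1 g(2,0)=2 g(2,2)=1
t=3: g(3,-3)=1 g(3,-1)=3 g(3,1)=3
t=4: g(4,-4)=1 g(4,-2)=4 g(4,0)=6 g(4,2)=3
t=5: g(5,-5)=1 g(5,-3)=5 g(5,-1)=10 g(5,1)=9
t=6: g(6,-6)=1 g(6,-4)=6 g(6,-2)=15 g(6,0)=19 g(6,2)=9
t=7: g(7,-7)=1 g(7,-5)=7 g(7,-3)=21 g(7,-1)=34 g(7,1)=28
t=8: g(8,-8)=1 g(8,-6)=8 g(8,-4)=28 g(8,-2)=55 g(8,0)=62 g(8,2)=28
t=9: g(9,-9)=1 g(9,-7)=9 g(9,-5)=36 g(9,-3)=83 g(9,-1)=117 g(9,1)=90
t=10: g(10,-10)=1 g(10,-8)=10 g(10,-6)=45 g(10,-4)=119 g(10,-2)=200 g(10,0)=207 g(10,2)=90
t=11: g(11,-11)=1 g(11,-9)=11 g(11,-7)=55 g(11,-5)=164 g(11,-3)=319 g(11,-1)=407 g(11,1)=297
t=12: g(12,-12)=1 g(12,-10)=12 g(12,-8)=66 g(12,-6)=219 g(12,-4)=483 g(12,-2)=726 g(12,0)=704 g(12,2)=297
t=13: g(13,-13)=1 g(13,-11)=13 g(13,-9)=78 g(13,-7)=285 g(13,-5)=702 g(13,-3)=1209 g(13,-1)=1430 g(13,1)=1001
t=14: g(14,-14)=1 g(14,-12)=14 g(14,-10)=91 g(14,-8)=363 g(14,-6)=987 g(14,-4)=1911 g(14,-2)=2639 g(14,0)=2431 g(14,2)=1001
t=15: g(15,-15)=1 g(15,-13)=15 g(15,-11)=105 g(15,-9)=454 g(15,-7)=1350 g(15,-5)=2898 g(15,-3)=4550 g(15,-1)=5070 g(15,1)=3432
t=16: g(16,-16)=1 g(16,-14)=16 g(16,-12)=120 g(16,-10)=559 g(16,-8)=1804 g(16,-6)=4248 g(16,-4)=7448 g(16,-2)=9620 g(16,0)=8502 g(16,2)=3432
t=17: g(17,-17)=1 g(17,-15)=17 g(17,-13)=136 g(17,-11)=679 g(17,-9)=2363 g(17,-7)=6052 g(17,-5)=11696 g(17,-3)=17068 g(17,-1)=18122 g(17,1)=11934
t=18: g(18,-18)=1 g(18,-16)=18 g(18,-14)=153 g(18,-12)=815 g(18,-10)=3042 g(18,-8)=8415 g(18,-6)=17748 g(18,-4)=28764 g(18,-2)=35190 g(18,0)=30056 g(18,2)=11934
t=19: g(19,-19)=1 g(19,-17)=19 g(19,-15)=171 g(19,-13)=968 g(19,-11)=3857 g(19,-9)=11457 g(19,-7)=26163 g(19,-5)=46512 g(19,-3)=63954 g(19,-1)=65246 g(19,1)=41990
t=20: g(20,-20)=1 g(20,-18)=20 g(20,-16)=190 g(20,-14)=1139 g(20,-12)=4825 g(20,-10)=15314 g(20,-8)=37620 g(20,-6)=72675 g(20,-4)=110466 g(20,-2)=129200 g(20,0)=107236 g(20,2)=41990
t=21: g(21,-21)=1 g(21,-19)=21 g(21,-17)=210 g(21,-15)=1329 g(21,-13)=5964 g(21,-11)=20139 g(21,-9)=52934 g(21,-7)=110295 g(21,-5)=183141 g(21,-3)=239666 g(21,-1)=236436 g(21,1)=149226
t=22: g(22,-22)=1 g(22,-20)=22 g(22,-18)=231 g(22,-16)=1539 g(22,-14)=7293 g(22,-12)=26103 g(22,-10)=73073 g(22,-8)=163229 g(22,-6)=293436 g(22,-4)=422807 g(22,-2)=476102 g(22,0)=385662 g(22,2)=149226
t=23: g(23,-23)=1 g(23,-21)=23 g(23,-19)=253 g(23,-17)=1770 g(23,-15)=8832 g(23,-13)=33396 g(23,-11)=99176 g(23,-9)=236302 g(23,-7)=456665 g(23,-5)=716243 g(23,-3)=898909 g(23,-1)=861764 g(23,1)=534888
Paths never hitting 3: Σ_s g(23,s) = 3848222
Paths hitting 3: 2^23 - 3848222 = 4540386
P = 4540386/8388608 = 2270193/4194304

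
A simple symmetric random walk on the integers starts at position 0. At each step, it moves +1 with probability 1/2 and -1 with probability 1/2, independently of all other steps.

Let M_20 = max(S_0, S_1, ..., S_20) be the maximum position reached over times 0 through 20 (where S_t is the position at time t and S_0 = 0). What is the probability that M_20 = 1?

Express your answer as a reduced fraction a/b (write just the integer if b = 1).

Answer: 20995/131072

Derivation:
Let M_20 = max(S_0,...,S_20). Use the reflection principle: for j ≥ 1, #{paths with M_20 ≥ j} = #{S_20 ≥ j} + #{S_20 ≥ j+1}.
By reflection, #{M_20 ≥ 1} = #{S_20 ≥ 1} + #{S_20 ≥ 2} = 431910 + 431910 = 863820.
#{M_20 ≥ 2} = #{S_20 ≥ 2} + #{S_20 ≥ 3} = 431910 + 263950 = 695860.
#{M_20 = 1} = 863820 - 695860 = 167960.
P(M_20 = 1) = 167960/1048576 = 20995/131072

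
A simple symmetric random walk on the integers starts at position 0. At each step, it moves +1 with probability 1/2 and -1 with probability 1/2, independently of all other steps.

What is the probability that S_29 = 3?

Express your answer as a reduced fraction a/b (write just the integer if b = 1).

Answer: 67863915/536870912

Derivation:
To reach position 3 after 29 steps: need 16 steps of +1 and 13 of -1.
Favorable paths: C(29,16) = 67863915
Total paths: 2^29 = 536870912
P = 67863915/536870912 = 67863915/536870912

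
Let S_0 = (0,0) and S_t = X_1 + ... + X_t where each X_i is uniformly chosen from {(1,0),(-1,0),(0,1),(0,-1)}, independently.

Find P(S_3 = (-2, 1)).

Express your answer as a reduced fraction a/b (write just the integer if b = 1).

Let h be the number of horizontal steps (so 3-h are vertical). To end at (-2,1) need (h-2)/2 right-steps and ((3-h)+1)/2 up-steps.
Sum over h with 2 ≤ h ≤ 2, h ≡ 0 (mod 2), 3-h ≡ 1 (mod 2):
h=2: C(3,2)·C(2,0)·C(1,1) = 3·1·1 = 3
Total favorable: 3
Total paths: 4^3 = 64
P = 3/64 = 3/64

Answer: 3/64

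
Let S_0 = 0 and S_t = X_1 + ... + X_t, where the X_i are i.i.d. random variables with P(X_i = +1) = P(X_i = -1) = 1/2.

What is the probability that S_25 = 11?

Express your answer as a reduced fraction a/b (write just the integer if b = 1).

To reach position 11 after 25 steps: need 18 steps of +1 and 7 of -1.
Favorable paths: C(25,18) = 480700
Total paths: 2^25 = 33554432
P = 480700/33554432 = 120175/8388608

Answer: 120175/8388608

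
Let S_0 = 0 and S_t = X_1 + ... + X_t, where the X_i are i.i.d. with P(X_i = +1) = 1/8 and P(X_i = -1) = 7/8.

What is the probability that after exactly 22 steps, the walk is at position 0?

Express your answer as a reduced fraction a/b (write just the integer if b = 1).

To be at 0 after 22 steps: need exactly 11 steps of +1 and 11 of -1.
Number of such sequences: C(22,11) = 705432
Each has probability (1/8)^11 · (7/8)^11 = 1977326743/73786976294838206464
P = 705432 · 1977326743/73786976294838206464 = 174358694870997/9223372036854775808

Answer: 174358694870997/9223372036854775808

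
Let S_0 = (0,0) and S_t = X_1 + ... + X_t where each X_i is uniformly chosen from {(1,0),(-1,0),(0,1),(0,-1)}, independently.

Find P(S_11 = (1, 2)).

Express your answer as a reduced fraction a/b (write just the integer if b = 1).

Let h be the number of horizontal steps (so 11-h are vertical). To end at (1,2) need (h+1)/2 right-steps and ((11-h)+2)/2 up-steps.
Sum over h with 1 ≤ h ≤ 9, h ≡ 1 (mod 2), 11-h ≡ 0 (mod 2):
h=1: C(11,1)·C(1,1)·C(10,6) = 11·1·210 = 2310
h=3: C(11,3)·C(3,2)·C(8,5) = 165·3·56 = 27720
h=5: C(11,5)·C(5,3)·C(6,4) = 462·10·15 = 69300
h=7: C(11,7)·C(7,4)·C(4,3) = 330·35·4 = 46200
h=9: C(11,9)·C(9,5)·C(2,2) = 55·126·1 = 6930
Total favorable: 152460
Total paths: 4^11 = 4194304
P = 152460/4194304 = 38115/1048576

Answer: 38115/1048576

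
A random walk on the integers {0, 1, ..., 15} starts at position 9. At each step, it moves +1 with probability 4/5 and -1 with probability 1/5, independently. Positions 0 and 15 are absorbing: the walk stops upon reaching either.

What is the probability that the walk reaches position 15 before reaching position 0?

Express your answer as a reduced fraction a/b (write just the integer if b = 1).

Biased walk: p = 4/5, q = 1/5, r = q/p = 1/4
Gambler's ruin: P(hit 15 before 0 | start at 9) = (1 - r^a)/(1 - r^N)
r^9 = 1/262144; r^15 = 1/1073741824
P = (1 - 1/262144) / (1 - 1/1073741824) = 262143/262144 / 1073741823/1073741824 = 17043456/17043521

Answer: 17043456/17043521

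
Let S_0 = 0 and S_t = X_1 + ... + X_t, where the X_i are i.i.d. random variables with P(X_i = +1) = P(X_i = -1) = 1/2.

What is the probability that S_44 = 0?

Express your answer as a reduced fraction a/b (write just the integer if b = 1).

To return to 0 after 44 steps: need exactly 22 steps of +1 and 22 of -1.
Favorable paths: C(44,22) = 2104098963720
Total paths: 2^44 = 17592186044416
P = 2104098963720/17592186044416 = 263012370465/2199023255552

Answer: 263012370465/2199023255552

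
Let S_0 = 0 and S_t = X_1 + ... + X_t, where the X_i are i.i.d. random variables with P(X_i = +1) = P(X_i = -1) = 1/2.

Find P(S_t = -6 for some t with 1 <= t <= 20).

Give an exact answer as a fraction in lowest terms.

Count via complement. Let g(t,s) = #length-t paths at position s with S_1..S_t all ≠ -6.
g(t,s) = g(t-1,s-1) + g(t-1,s+1) for s ≠ -6; g(t,-6) = 0.
t=0: g(0,0)=1
t=1: g(1,-1)=1 g(1,1)=1
t=2: g(2,-2)=1 g(2,0)=2 g(2,2)=1
t=3: g(3,-3)=1 g(3,-1)=3 g(3,1)=3 g(3,3)=1
t=4: g(4,-4)=1 g(4,-2)=4 g(4,0)=6 g(4,2)=4 g(4,4)=1
t=5: g(5,-5)=1 g(5,-3)=5 g(5,-1)=10 g(5,1)=10 g(5,3)=5 g(5,5)=1
t=6: g(6,-4)=6 g(6,-2)=15 g(6,0)=20 g(6,2)=15 g(6,4)=6 g(6,6)=1
t=7: g(7,-5)=6 g(7,-3)=21 g(7,-1)=35 g(7,1)=35 g(7,3)=21 g(7,5)=7 g(7,7)=1
t=8: g(8,-4)=27 g(8,-2)=56 g(8,0)=70 g(8,2)=56 g(8,4)=28 g(8,6)=8 g(8,8)=1
t=9: g(9,-5)=27 g(9,-3)=83 g(9,-1)=126 g(9,1)=126 g(9,3)=84 g(9,5)=36 g(9,7)=9 g(9,9)=1
t=10: g(10,-4)=110 g(10,-2)=209 g(10,0)=252 g(10,2)=210 g(10,4)=120 g(10,6)=45 g(10,8)=10 g(10,10)=1
t=11: g(11,-5)=110 g(11,-3)=319 g(11,-1)=461 g(11,1)=462 g(11,3)=330 g(11,5)=165 g(11,7)=55 g(11,9)=11 g(11,11)=1
t=12: g(12,-4)=429 g(12,-2)=780 g(12,0)=923 g(12,2)=792 g(12,4)=495 g(12,6)=220 g(12,8)=66 g(12,10)=12 g(12,12)=1
t=13: g(13,-5)=429 g(13,-3)=1209 g(13,-1)=1703 g(13,1)=1715 g(13,3)=1287 g(13,5)=715 g(13,7)=286 g(13,9)=78 g(13,11)=13 g(13,13)=1
t=14: g(14,-4)=1638 g(14,-2)=2912 g(14,0)=3418 g(14,2)=3002 g(14,4)=2002 g(14,6)=1001 g(14,8)=364 g(14,10)=91 g(14,12)=14 g(14,14)=1
t=15: g(15,-5)=1638 g(15,-3)=4550 g(15,-1)=6330 g(15,1)=6420 g(15,3)=5004 g(15,5)=3003 g(15,7)=1365 g(15,9)=455 g(15,11)=105 g(15,13)=15 g(15,15)=1
t=16: g(16,-4)=6188 g(16,-2)=10880 g(16,0)=12750 g(16,2)=11424 g(16,4)=8007 g(16,6)=4368 g(16,8)=1820 g(16,10)=560 g(16,12)=120 g(16,14)=16 g(16,16)=1
t=17: g(17,-5)=6188 g(17,-3)=17068 g(17,-1)=23630 g(17,1)=24174 g(17,3)=19431 g(17,5)=12375 g(17,7)=6188 g(17,9)=2380 g(17,11)=680 g(17,13)=136 g(17,15)=17 g(17,17)=1
t=18: g(18,-4)=23256 g(18,-2)=40698 g(18,0)=47804 g(18,2)=43605 g(18,4)=31806 g(18,6)=18563 g(18,8)=8568 g(18,10)=3060 g(18,12)=816 g(18,14)=153 g(18,16)=18 g(18,18)=1
t=19: g(19,-5)=23256 g(19,-3)=63954 g(19,-1)=88502 g(19,1)=91409 g(19,3)=75411 g(19,5)=50369 g(19,7)=27131 g(19,9)=11628 g(19,11)=3876 g(19,13)=969 g(19,15)=171 g(19,17)=19 g(19,19)=1
t=20: g(20,-4)=87210 g(20,-2)=152456 g(20,0)=179911 g(20,2)=166820 g(20,4)=125780 g(20,6)=77500 g(20,8)=38759 g(20,10)=15504 g(20,12)=4845 g(20,14)=1140 g(20,16)=190 g(20,18)=20 g(20,20)=1
Paths never hitting -6: Σ_s g(20,s) = 850136
Paths hitting -6: 2^20 - 850136 = 198440
P = 198440/1048576 = 24805/131072

Answer: 24805/131072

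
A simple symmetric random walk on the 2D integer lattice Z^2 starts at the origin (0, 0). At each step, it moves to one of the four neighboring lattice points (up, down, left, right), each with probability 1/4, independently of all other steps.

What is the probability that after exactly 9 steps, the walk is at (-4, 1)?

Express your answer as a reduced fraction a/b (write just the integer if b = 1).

Let h be the number of horizontal steps (so 9-h are vertical). To end at (-4,1) need (h-4)/2 right-steps and ((9-h)+1)/2 up-steps.
Sum over h with 4 ≤ h ≤ 8, h ≡ 0 (mod 2), 9-h ≡ 1 (mod 2):
h=4: C(9,4)·C(4,0)·C(5,3) = 126·1·10 = 1260
h=6: C(9,6)·C(6,1)·C(3,2) = 84·6·3 = 1512
h=8: C(9,8)·C(8,2)·C(1,1) = 9·28·1 = 252
Total favorable: 3024
Total paths: 4^9 = 262144
P = 3024/262144 = 189/16384

Answer: 189/16384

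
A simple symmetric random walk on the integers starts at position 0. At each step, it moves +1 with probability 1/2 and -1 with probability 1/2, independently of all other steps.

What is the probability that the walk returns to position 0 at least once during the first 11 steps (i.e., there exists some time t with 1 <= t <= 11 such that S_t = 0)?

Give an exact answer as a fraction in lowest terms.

Count via complement. Let g(t,s) = #length-t paths at position s with S_1..S_t all ≠ 0.
g(t,s) = g(t-1,s-1) + g(t-1,s+1) for s ≠ 0; g(t,0) = 0.
t=0: g(0,0)=1
t=1: g(1,-1)=1 g(1,1)=1
t=2: g(2,-2)=1 g(2,2)=1
t=3: g(3,-3)=1 g(3,-1)=1 g(3,1)=1 g(3,3)=1
t=4: g(4,-4)=1 g(4,-2)=2 g(4,2)=2 g(4,4)=1
t=5: g(5,-5)=1 g(5,-3)=3 g(5,-1)=2 g(5,1)=2 g(5,3)=3 g(5,5)=1
t=6: g(6,-6)=1 g(6,-4)=4 g(6,-2)=5 g(6,2)=5 g(6,4)=4 g(6,6)=1
t=7: g(7,-7)=1 g(7,-5)=5 g(7,-3)=9 g(7,-1)=5 g(7,1)=5 g(7,3)=9 g(7,5)=5 g(7,7)=1
t=8: g(8,-8)=1 g(8,-6)=6 g(8,-4)=14 g(8,-2)=14 g(8,2)=14 g(8,4)=14 g(8,6)=6 g(8,8)=1
t=9: g(9,-9)=1 g(9,-7)=7 g(9,-5)=20 g(9,-3)=28 g(9,-1)=14 g(9,1)=14 g(9,3)=28 g(9,5)=20 g(9,7)=7 g(9,9)=1
t=10: g(10,-10)=1 g(10,-8)=8 g(10,-6)=27 g(10,-4)=48 g(10,-2)=42 g(10,2)=42 g(10,4)=48 g(10,6)=27 g(10,8)=8 g(10,10)=1
t=11: g(11,-11)=1 g(11,-9)=9 g(11,-7)=35 g(11,-5)=75 g(11,-3)=90 g(11,-1)=42 g(11,1)=42 g(11,3)=90 g(11,5)=75 g(11,7)=35 g(11,9)=9 g(11,11)=1
Paths never hitting 0: Σ_s g(11,s) = 504
Paths hitting 0: 2^11 - 504 = 1544
P = 1544/2048 = 193/256

Answer: 193/256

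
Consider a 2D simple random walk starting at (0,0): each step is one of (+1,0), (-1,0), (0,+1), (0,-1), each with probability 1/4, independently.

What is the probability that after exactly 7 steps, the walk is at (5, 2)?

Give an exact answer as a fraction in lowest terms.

Answer: 21/16384

Derivation:
Let h be the number of horizontal steps (so 7-h are vertical). To end at (5,2) need (h+5)/2 right-steps and ((7-h)+2)/2 up-steps.
Sum over h with 5 ≤ h ≤ 5, h ≡ 1 (mod 2), 7-h ≡ 0 (mod 2):
h=5: C(7,5)·C(5,5)·C(2,2) = 21·1·1 = 21
Total favorable: 21
Total paths: 4^7 = 16384
P = 21/16384 = 21/16384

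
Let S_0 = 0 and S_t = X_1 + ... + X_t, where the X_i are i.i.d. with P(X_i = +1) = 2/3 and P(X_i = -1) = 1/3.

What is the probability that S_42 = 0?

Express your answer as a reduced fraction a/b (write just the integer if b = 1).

Answer: 376269525965864960/36472996377170786403

Derivation:
To be at 0 after 42 steps: need exactly 21 steps of +1 and 21 of -1.
Number of such sequences: C(42,21) = 538257874440
Each has probability (2/3)^21 · (1/3)^21 = 2097152/109418989131512359209
P = 538257874440 · 2097152/109418989131512359209 = 376269525965864960/36472996377170786403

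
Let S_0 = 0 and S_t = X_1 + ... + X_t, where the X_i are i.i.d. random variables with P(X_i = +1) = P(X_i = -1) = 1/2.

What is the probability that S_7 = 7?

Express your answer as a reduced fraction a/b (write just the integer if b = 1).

To reach position 7 after 7 steps: need 7 steps of +1 and 0 of -1.
Favorable paths: C(7,7) = 1
Total paths: 2^7 = 128
P = 1/128 = 1/128

Answer: 1/128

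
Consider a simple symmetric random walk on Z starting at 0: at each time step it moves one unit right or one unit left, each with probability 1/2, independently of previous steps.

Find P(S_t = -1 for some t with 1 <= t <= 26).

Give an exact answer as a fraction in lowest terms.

Count via complement. Let g(t,s) = #length-t paths at position s with S_1..S_t all ≠ -1.
g(t,s) = g(t-1,s-1) + g(t-1,s+1) for s ≠ -1; g(t,-1) = 0.
t=0: g(0,0)=1
t=1: g(1,1)=1
t=2: g(2,0)=1 g(2,2)=1
t=3: g(3,1)=2 g(3,3)=1
t=4: g(4,0)=2 g(4,2)=3 g(4,4)=1
t=5: g(5,1)=5 g(5,3)=4 g(5,5)=1
t=6: g(6,0)=5 g(6,2)=9 g(6,4)=5 g(6,6)=1
t=7: g(7,1)=14 g(7,3)=14 g(7,5)=6 g(7,7)=1
t=8: g(8,0)=14 g(8,2)=28 g(8,4)=20 g(8,6)=7 g(8,8)=1
t=9: g(9,1)=42 g(9,3)=48 g(9,5)=27 g(9,7)=8 g(9,9)=1
t=10: g(10,0)=42 g(10,2)=90 g(10,4)=75 g(10,6)=35 g(10,8)=9 g(10,10)=1
t=11: g(11,1)=132 g(11,3)=165 g(11,5)=110 g(11,7)=44 g(11,9)=10 g(11,11)=1
t=12: g(12,0)=132 g(12,2)=297 g(12,4)=275 g(12,6)=154 g(12,8)=54 g(12,10)=11 g(12,12)=1
t=13: g(13,1)=429 g(13,3)=572 g(13,5)=429 g(13,7)=208 g(13,9)=65 g(13,11)=12 g(13,13)=1
t=14: g(14,0)=429 g(14,2)=1001 g(14,4)=1001 g(14,6)=637 g(14,8)=273 g(14,10)=77 g(14,12)=13 g(14,14)=1
t=15: g(15,1)=1430 g(15,3)=2002 g(15,5)=1638 g(15,7)=910 g(15,9)=350 g(15,11)=90 g(15,13)=14 g(15,15)=1
t=16: g(16,0)=1430 g(16,2)=3432 g(16,4)=3640 g(16,6)=2548 g(16,8)=1260 g(16,10)=440 g(16,12)=104 g(16,14)=15 g(16,16)=1
t=17: g(17,1)=4862 g(17,3)=7072 g(17,5)=6188 g(17,7)=3808 g(17,9)=1700 g(17,11)=544 g(17,13)=119 g(17,15)=16 g(17,17)=1
t=18: g(18,0)=4862 g(18,2)=11934 g(18,4)=13260 g(18,6)=9996 g(18,8)=5508 g(18,10)=2244 g(18,12)=663 g(18,14)=135 g(18,16)=17 g(18,18)=1
t=19: g(19,1)=16796 g(19,3)=25194 g(19,5)=23256 g(19,7)=15504 g(19,9)=7752 g(19,11)=2907 g(19,13)=798 g(19,15)=152 g(19,17)=18 g(19,19)=1
t=20: g(20,0)=16796 g(20,2)=41990 g(20,4)=48450 g(20,6)=38760 g(20,8)=23256 g(20,10)=10659 g(20,12)=3705 g(20,14)=950 g(20,16)=170 g(20,18)=19 g(20,20)=1
t=21: g(21,1)=58786 g(21,3)=90440 g(21,5)=87210 g(21,7)=62016 g(21,9)=33915 g(21,11)=14364 g(21,13)=4655 g(21,15)=1120 g(21,17)=189 g(21,19)=20 g(21,21)=1
t=22: g(22,0)=58786 g(22,2)=149226 g(22,4)=177650 g(22,6)=149226 g(22,8)=95931 g(22,10)=48279 g(22,12)=19019 g(22,14)=5775 g(22,16)=1309 g(22,18)=209 g(22,20)=21 g(22,22)=1
t=23: g(23,1)=208012 g(23,3)=326876 g(23,5)=326876 g(23,7)=245157 g(23,9)=144210 g(23,11)=67298 g(23,13)=24794 g(23,15)=7084 g(23,17)=1518 g(23,19)=230 g(23,21)=22 g(23,23)=1
t=24: g(24,0)=208012 g(24,2)=534888 g(24,4)=653752 g(24,6)=572033 g(24,8)=389367 g(24,10)=211508 g(24,12)=92092 g(24,14)=31878 g(24,16)=8602 g(24,18)=1748 g(24,20)=252 g(24,22)=23 g(24,24)=1
t=25: g(25,1)=742900 g(25,3)=1188640 g(25,5)=1225785 g(25,7)=961400 g(25,9)=600875 g(25,11)=303600 g(25,13)=123970 g(25,15)=40480 g(25,17)=10350 g(25,19)=2000 g(25,21)=275 g(25,23)=24 g(25,25)=1
t=26: g(26,0)=742900 g(26,2)=1931540 g(26,4)=2414425 g(26,6)=2187185 g(26,8)=1562275 g(26,10)=904475 g(26,12)=427570 g(26,14)=164450 g(26,16)=50830 g(26,18)=12350 g(26,20)=2275 g(26,22)=299 g(26,24)=25 g(26,26)=1
Paths never hitting -1: Σ_s g(26,s) = 10400600
Paths hitting -1: 2^26 - 10400600 = 56708264
P = 56708264/67108864 = 7088533/8388608

Answer: 7088533/8388608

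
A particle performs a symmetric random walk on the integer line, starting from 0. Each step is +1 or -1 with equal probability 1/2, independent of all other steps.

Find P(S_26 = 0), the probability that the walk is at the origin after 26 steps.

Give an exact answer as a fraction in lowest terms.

Answer: 1300075/8388608

Derivation:
To return to 0 after 26 steps: need exactly 13 steps of +1 and 13 of -1.
Favorable paths: C(26,13) = 10400600
Total paths: 2^26 = 67108864
P = 10400600/67108864 = 1300075/8388608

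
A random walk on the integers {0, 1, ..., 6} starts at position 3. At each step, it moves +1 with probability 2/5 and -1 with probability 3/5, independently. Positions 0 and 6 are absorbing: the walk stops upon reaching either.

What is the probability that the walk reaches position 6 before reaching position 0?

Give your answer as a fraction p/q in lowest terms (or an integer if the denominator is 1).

Answer: 8/35

Derivation:
Biased walk: p = 2/5, q = 3/5, r = q/p = 3/2
Gambler's ruin: P(hit 6 before 0 | start at 3) = (1 - r^a)/(1 - r^N)
r^3 = 27/8; r^6 = 729/64
P = (1 - 27/8) / (1 - 729/64) = -19/8 / -665/64 = 8/35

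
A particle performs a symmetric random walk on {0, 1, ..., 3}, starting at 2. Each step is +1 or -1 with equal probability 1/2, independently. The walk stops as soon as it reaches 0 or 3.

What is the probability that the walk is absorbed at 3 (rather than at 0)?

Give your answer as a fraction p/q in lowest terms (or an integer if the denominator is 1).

Symmetric walk (p = 1/2): the harmonic-function argument gives P(hit 3 before 0 | start at 2) = a/N.
P = 2/3 = 2/3

Answer: 2/3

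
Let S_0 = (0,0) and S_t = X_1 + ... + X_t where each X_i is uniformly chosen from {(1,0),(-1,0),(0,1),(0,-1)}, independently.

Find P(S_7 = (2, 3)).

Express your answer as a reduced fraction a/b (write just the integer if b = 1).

Let h be the number of horizontal steps (so 7-h are vertical). To end at (2,3) need (h+2)/2 right-steps and ((7-h)+3)/2 up-steps.
Sum over h with 2 ≤ h ≤ 4, h ≡ 0 (mod 2), 7-h ≡ 1 (mod 2):
h=2: C(7,2)·C(2,2)·C(5,4) = 21·1·5 = 105
h=4: C(7,4)·C(4,3)·C(3,3) = 35·4·1 = 140
Total favorable: 245
Total paths: 4^7 = 16384
P = 245/16384 = 245/16384

Answer: 245/16384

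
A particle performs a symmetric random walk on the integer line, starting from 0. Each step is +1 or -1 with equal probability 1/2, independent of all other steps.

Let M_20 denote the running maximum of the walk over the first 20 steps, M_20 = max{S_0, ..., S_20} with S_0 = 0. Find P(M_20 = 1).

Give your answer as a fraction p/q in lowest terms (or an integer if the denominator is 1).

Answer: 20995/131072

Derivation:
Let M_20 = max(S_0,...,S_20). Use the reflection principle: for j ≥ 1, #{paths with M_20 ≥ j} = #{S_20 ≥ j} + #{S_20 ≥ j+1}.
By reflection, #{M_20 ≥ 1} = #{S_20 ≥ 1} + #{S_20 ≥ 2} = 431910 + 431910 = 863820.
#{M_20 ≥ 2} = #{S_20 ≥ 2} + #{S_20 ≥ 3} = 431910 + 263950 = 695860.
#{M_20 = 1} = 863820 - 695860 = 167960.
P(M_20 = 1) = 167960/1048576 = 20995/131072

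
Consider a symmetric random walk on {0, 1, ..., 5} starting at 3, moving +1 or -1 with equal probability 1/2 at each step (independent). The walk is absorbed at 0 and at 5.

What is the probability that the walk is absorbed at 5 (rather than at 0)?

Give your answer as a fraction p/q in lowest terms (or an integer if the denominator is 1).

Answer: 3/5

Derivation:
Symmetric walk (p = 1/2): the harmonic-function argument gives P(hit 5 before 0 | start at 3) = a/N.
P = 3/5 = 3/5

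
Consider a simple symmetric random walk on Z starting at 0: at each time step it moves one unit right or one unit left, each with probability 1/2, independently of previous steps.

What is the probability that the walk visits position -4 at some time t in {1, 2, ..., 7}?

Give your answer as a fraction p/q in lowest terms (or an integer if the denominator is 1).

Count via complement. Let g(t,s) = #length-t paths at position s with S_1..S_t all ≠ -4.
g(t,s) = g(t-1,s-1) + g(t-1,s+1) for s ≠ -4; g(t,-4) = 0.
t=0: g(0,0)=1
t=1: g(1,-1)=1 g(1,1)=1
t=2: g(2,-2)=1 g(2,0)=2 g(2,2)=1
t=3: g(3,-3)=1 g(3,-1)=3 g(3,1)=3 g(3,3)=1
t=4: g(4,-2)=4 g(4,0)=6 g(4,2)=4 g(4,4)=1
t=5: g(5,-3)=4 g(5,-1)=10 g(5,1)=10 g(5,3)=5 g(5,5)=1
t=6: g(6,-2)=14 g(6,0)=20 g(6,2)=15 g(6,4)=6 g(6,6)=1
t=7: g(7,-3)=14 g(7,-1)=34 g(7,1)=35 g(7,3)=21 g(7,5)=7 g(7,7)=1
Paths never hitting -4: Σ_s g(7,s) = 112
Paths hitting -4: 2^7 - 112 = 16
P = 16/128 = 1/8

Answer: 1/8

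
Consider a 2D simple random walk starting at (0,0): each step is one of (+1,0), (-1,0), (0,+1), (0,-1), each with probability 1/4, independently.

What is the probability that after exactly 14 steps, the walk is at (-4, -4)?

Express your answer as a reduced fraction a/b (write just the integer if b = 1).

Let h be the number of horizontal steps (so 14-h are vertical). To end at (-4,-4) need (h-4)/2 right-steps and ((14-h)-4)/2 up-steps.
Sum over h with 4 ≤ h ≤ 10, h ≡ 0 (mod 2), 14-h ≡ 0 (mod 2):
h=4: C(14,4)·C(4,0)·C(10,3) = 1001·1·120 = 120120
h=6: C(14,6)·C(6,1)·C(8,2) = 3003·6·28 = 504504
h=8: C(14,8)·C(8,2)·C(6,1) = 3003·28·6 = 504504
h=10: C(14,10)·C(10,3)·C(4,0) = 1001·120·1 = 120120
Total favorable: 1249248
Total paths: 4^14 = 268435456
P = 1249248/268435456 = 39039/8388608

Answer: 39039/8388608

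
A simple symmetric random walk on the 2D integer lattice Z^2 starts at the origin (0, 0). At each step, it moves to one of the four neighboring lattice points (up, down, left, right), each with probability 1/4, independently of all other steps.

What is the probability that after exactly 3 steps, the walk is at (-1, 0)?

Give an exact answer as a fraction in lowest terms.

Let h be the number of horizontal steps (so 3-h are vertical). To end at (-1,0) need (h-1)/2 right-steps and ((3-h)+0)/2 up-steps.
Sum over h with 1 ≤ h ≤ 3, h ≡ 1 (mod 2), 3-h ≡ 0 (mod 2):
h=1: C(3,1)·C(1,0)·C(2,1) = 3·1·2 = 6
h=3: C(3,3)·C(3,1)·C(0,0) = 1·3·1 = 3
Total favorable: 9
Total paths: 4^3 = 64
P = 9/64 = 9/64

Answer: 9/64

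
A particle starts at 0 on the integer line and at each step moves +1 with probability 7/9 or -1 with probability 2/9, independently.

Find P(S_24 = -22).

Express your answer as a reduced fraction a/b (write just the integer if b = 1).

Answer: 469762048/26588814358957503287787

Derivation:
To reach position -22 after 24 steps: need 1 step of +1 and 23 steps of -1.
Number of such sequences: C(24,1) = 24
Each has probability (7/9)^1 · (2/9)^23 = 58720256/79766443076872509863361
P = 24 · 58720256/79766443076872509863361 = 469762048/26588814358957503287787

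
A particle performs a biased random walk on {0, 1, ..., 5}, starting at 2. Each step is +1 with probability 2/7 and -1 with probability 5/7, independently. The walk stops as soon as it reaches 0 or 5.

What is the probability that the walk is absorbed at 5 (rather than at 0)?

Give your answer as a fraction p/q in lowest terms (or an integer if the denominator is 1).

Answer: 56/1031

Derivation:
Biased walk: p = 2/7, q = 5/7, r = q/p = 5/2
Gambler's ruin: P(hit 5 before 0 | start at 2) = (1 - r^a)/(1 - r^N)
r^2 = 25/4; r^5 = 3125/32
P = (1 - 25/4) / (1 - 3125/32) = -21/4 / -3093/32 = 56/1031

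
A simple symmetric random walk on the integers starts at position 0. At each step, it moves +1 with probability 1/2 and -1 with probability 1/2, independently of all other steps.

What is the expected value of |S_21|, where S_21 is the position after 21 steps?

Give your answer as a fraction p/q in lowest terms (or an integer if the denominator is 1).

Answer: 969969/262144

Derivation:
S_21 takes values m ≡ 1 (mod 2) with |m| ≤ 21; P(S_21=m) = C(21,(21+m)/2)/2^21.
Total paths: 2^21 = 2097152
Distribution: P(S=-21)=1/2097152, P(S=-19)=21/2097152, P(S=-17)=210/2097152, P(S=-15)=1330/2097152, P(S=-13)=5985/2097152, P(S=-11)=20349/2097152, P(S=-9)=54264/2097152, P(S=-7)=116280/2097152, P(S=-5)=203490/2097152, P(S=-3)=293930/2097152, P(S=-1)=352716/2097152, P(S=1)=352716/2097152, P(S=3)=293930/2097152, P(S=5)=203490/2097152, P(S=7)=116280/2097152, P(S=9)=54264/2097152, P(S=11)=20349/2097152, P(S=13)=5985/2097152, P(S=15)=1330/2097152, P(S=17)=210/2097152, P(S=19)=21/2097152, P(S=21)=1/2097152
E[|S_21|] = Σ_m |m|·P(S_21=m) = 7759752/2097152 = 969969/262144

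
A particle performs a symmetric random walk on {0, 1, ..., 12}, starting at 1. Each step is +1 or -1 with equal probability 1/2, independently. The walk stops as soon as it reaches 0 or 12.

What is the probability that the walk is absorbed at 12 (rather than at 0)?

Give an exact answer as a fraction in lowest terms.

Answer: 1/12

Derivation:
Symmetric walk (p = 1/2): the harmonic-function argument gives P(hit 12 before 0 | start at 1) = a/N.
P = 1/12 = 1/12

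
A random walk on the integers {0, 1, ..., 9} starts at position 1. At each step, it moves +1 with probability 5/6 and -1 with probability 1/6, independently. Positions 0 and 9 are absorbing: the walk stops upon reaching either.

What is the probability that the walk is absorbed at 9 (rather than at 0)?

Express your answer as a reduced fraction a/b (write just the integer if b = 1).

Biased walk: p = 5/6, q = 1/6, r = q/p = 1/5
Gambler's ruin: P(hit 9 before 0 | start at 1) = (1 - r^a)/(1 - r^N)
r^1 = 1/5; r^9 = 1/1953125
P = (1 - 1/5) / (1 - 1/1953125) = 4/5 / 1953124/1953125 = 390625/488281

Answer: 390625/488281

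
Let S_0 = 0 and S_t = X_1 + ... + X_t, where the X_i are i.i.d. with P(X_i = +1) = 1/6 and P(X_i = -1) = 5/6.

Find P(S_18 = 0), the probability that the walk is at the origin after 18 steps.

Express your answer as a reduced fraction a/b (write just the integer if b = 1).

Answer: 23740234375/25389989167104

Derivation:
To be at 0 after 18 steps: need exactly 9 steps of +1 and 9 of -1.
Number of such sequences: C(18,9) = 48620
Each has probability (1/6)^9 · (5/6)^9 = 1953125/101559956668416
P = 48620 · 1953125/101559956668416 = 23740234375/25389989167104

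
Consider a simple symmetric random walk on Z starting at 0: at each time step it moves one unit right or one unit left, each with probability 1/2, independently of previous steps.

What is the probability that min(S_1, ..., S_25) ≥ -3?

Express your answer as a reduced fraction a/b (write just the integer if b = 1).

Let f(t,s) = #length-t paths at position s with S_1..S_t all ≥ -3.
f(t,s) = f(t-1,s-1) + f(t-1,s+1) for s ≥ -3; f(t,s) = 0 for s < -3.
t=0: f(0,0)=1
t=1: f(1,-1)=1 f(1,1)=1
t=2: f(2,-2)=1 f(2,0)=2 f(2,2)=1
t=3: f(3,-3)=1 f(3,-1)=3 f(3,1)=3 f(3,3)=1
t=4: f(4,-2)=4 f(4,0)=6 f(4,2)=4 f(4,4)=1
t=5: f(5,-3)=4 f(5,-1)=10 f(5,1)=10 f(5,3)=5 f(5,5)=1
t=6: f(6,-2)=14 f(6,0)=20 f(6,2)=15 f(6,4)=6 f(6,6)=1
t=7: f(7,-3)=14 f(7,-1)=34 f(7,1)=35 f(7,3)=21 f(7,5)=7 f(7,7)=1
t=8: f(8,-2)=48 f(8,0)=69 f(8,2)=56 f(8,4)=28 f(8,6)=8 f(8,8)=1
t=9: f(9,-3)=48 f(9,-1)=117 f(9,1)=125 f(9,3)=84 f(9,5)=36 f(9,7)=9 f(9,9)=1
t=10: f(10,-2)=165 f(10,0)=242 f(10,2)=209 f(10,4)=120 f(10,6)=45 f(10,8)=10 f(10,10)=1
t=11: f(11,-3)=165 f(11,-1)=407 f(11,1)=451 f(11,3)=329 f(11,5)=165 f(11,7)=55 f(11,9)=11 f(11,11)=1
t=12: f(12,-2)=572 f(12,0)=858 f(12,2)=780 f(12,4)=494 f(12,6)=220 f(12,8)=66 f(12,10)=12 f(12,12)=1
t=13: f(13,-3)=572 f(13,-1)=1430 f(13,1)=1638 f(13,3)=1274 f(13,5)=714 f(13,7)=286 f(13,9)=78 f(13,11)=13 f(13,13)=1
t=14: f(14,-2)=2002 f(14,0)=3068 f(14,2)=2912 f(14,4)=1988 f(14,6)=1000 f(14,8)=364 f(14,10)=91 f(14,12)=14 f(14,14)=1
t=15: f(15,-3)=2002 f(15,-1)=5070 f(15,1)=5980 f(15,3)=4900 f(15,5)=2988 f(15,7)=1364 f(15,9)=455 f(15,11)=105 f(15,13)=15 f(15,15)=1
t=16: f(16,-2)=7072 f(16,0)=11050 f(16,2)=10880 f(16,4)=7888 f(16,6)=4352 f(16,8)=1819 f(16,10)=560 f(16,12)=120 f(16,14)=16 f(16,16)=1
t=17: f(17,-3)=7072 f(17,-1)=18122 f(17,1)=21930 f(17,3)=18768 f(17,5)=12240 f(17,7)=6171 f(17,9)=2379 f(17,11)=680 f(17,13)=136 f(17,15)=17 f(17,17)=1
t=18: f(18,-2)=25194 f(18,0)=40052 f(18,2)=40698 f(18,4)=31008 f(18,6)=18411 f(18,8)=8550 f(18,10)=3059 f(18,12)=816 f(18,14)=153 f(18,16)=18 f(18,18)=1
t=19: f(19,-3)=25194 f(19,-1)=65246 f(19,1)=80750 f(19,3)=71706 f(19,5)=49419 f(19,7)=26961 f(19,9)=11609 f(19,11)=3875 f(19,13)=969 f(19,15)=171 f(19,17)=19 f(19,19)=1
t=20: f(20,-2)=90440 f(20,0)=145996 f(20,2)=152456 f(20,4)=121125 f(20,6)=76380 f(20,8)=38570 f(20,10)=15484 f(20,12)=4844 f(20,14)=1140 f(20,16)=190 f(20,18)=20 f(20,20)=1
t=21: f(21,-3)=90440 f(21,-1)=236436 f(21,1)=298452 f(21,3)=273581 f(21,5)=197505 f(21,7)=114950 f(21,9)=54054 f(21,11)=20328 f(21,13)=5984 f(21,15)=1330 f(21,17)=210 f(21,19)=21 f(21,21)=1
t=22: f(22,-2)=326876 f(22,0)=534888 f(22,2)=572033 f(22,4)=471086 f(22,6)=312455 f(22,8)=169004 f(22,10)=74382 f(22,12)=26312 f(22,14)=7314 f(22,16)=1540 f(22,18)=231 f(22,20)=22 f(22,22)=1
t=23: f(23,-3)=326876 f(23,-1)=861764 f(23,1)=1106921 f(23,3)=1043119 f(23,5)=783541 f(23,7)=481459 f(23,9)=243386 f(23,11)=100694 f(23,13)=33626 f(23,15)=8854 f(23,17)=1771 f(23,19)=253 f(23,21)=23 f(23,23)=1
t=24: f(24,-2)=1188640 f(24,0)=1968685 f(24,2)=2150040 f(24,4)=1826660 f(24,6)=1265000 f(24,8)=724845 f(24,10)=344080 f(24,12)=134320 f(24,14)=42480 f(24,16)=10625 f(24,18)=2024 f(24,20)=276 f(24,22)=24 f(24,24)=1
t=25: f(25,-3)=1188640 f(25,-1)=3157325 f(25,1)=4118725 f(25,3)=3976700 f(25,5)=3091660 f(25,7)=1989845 f(25,9)=1068925 f(25,11)=478400 f(25,13)=176800 f(25,15)=53105 f(25,17)=12649 f(25,19)=2300 f(25,21)=300 f(25,23)=25 f(25,25)=1
Σ_s f(25,s) = 19315400
P = 19315400/33554432 = 2414425/4194304

Answer: 2414425/4194304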